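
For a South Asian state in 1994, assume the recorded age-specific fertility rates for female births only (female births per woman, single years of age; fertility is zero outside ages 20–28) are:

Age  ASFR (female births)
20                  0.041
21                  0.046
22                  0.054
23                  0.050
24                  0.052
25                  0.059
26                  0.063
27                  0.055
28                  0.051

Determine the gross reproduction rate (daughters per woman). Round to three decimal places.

0.471

Sum of female ASFRs = 0.041 + 0.046 + 0.054 + 0.050 + 0.052 + 0.059 + 0.063 + 0.055 + 0.051 = 0.471
GRR = 0.471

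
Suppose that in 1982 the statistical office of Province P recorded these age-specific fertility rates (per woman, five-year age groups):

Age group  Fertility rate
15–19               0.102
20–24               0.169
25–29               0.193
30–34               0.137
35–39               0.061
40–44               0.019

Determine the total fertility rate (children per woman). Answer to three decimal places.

3.405

Sum of ASFRs = 0.102 + 0.169 + 0.193 + 0.137 + 0.061 + 0.019 = 0.681
TFR = 5 × 0.681 = 3.405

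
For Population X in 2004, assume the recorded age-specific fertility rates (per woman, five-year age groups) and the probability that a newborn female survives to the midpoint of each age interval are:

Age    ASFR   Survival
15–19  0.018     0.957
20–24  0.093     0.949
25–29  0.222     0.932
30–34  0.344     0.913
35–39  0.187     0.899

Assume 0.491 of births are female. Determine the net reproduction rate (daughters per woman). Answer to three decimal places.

Proportion female at birth = 0.491.
Each age group contributes 5 × ASFR × survival:
  15–19: 5 × 0.018 × 0.957 = 0.08613
  20–24: 5 × 0.093 × 0.949 = 0.44129
  25–29: 5 × 0.222 × 0.932 = 1.03452
  30–34: 5 × 0.344 × 0.913 = 1.57036
  35–39: 5 × 0.187 × 0.899 = 0.84057
Sum = 3.97287
NRR = 0.491 × 3.97287 = 1.95068
With NRR above 1 the population is above replacement fertility.

1.951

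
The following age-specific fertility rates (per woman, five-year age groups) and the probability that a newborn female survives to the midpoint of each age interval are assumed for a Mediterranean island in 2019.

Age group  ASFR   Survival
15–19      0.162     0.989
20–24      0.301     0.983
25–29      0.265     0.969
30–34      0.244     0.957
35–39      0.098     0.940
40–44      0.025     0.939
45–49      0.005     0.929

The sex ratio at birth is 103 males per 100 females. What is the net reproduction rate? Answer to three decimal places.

Proportion female at birth = 100 / (100 + 103) = 0.49261.
Survival-weighted fertility by age (5·fₓ·Sₓ):
  15–19: 5 × 0.162 × 0.989 = 0.80109
  20–24: 5 × 0.301 × 0.983 = 1.47942
  25–29: 5 × 0.265 × 0.969 = 1.28393
  30–34: 5 × 0.244 × 0.957 = 1.16754
  35–39: 5 × 0.098 × 0.940 = 0.46060
  40–44: 5 × 0.025 × 0.939 = 0.11738
  45–49: 5 × 0.005 × 0.929 = 0.02323
Sum = 5.33319
NRR = 0.49261 × 5.33319 = 2.62718
An NRR exceeding 1 indicates intrinsic growth under these rates.

2.627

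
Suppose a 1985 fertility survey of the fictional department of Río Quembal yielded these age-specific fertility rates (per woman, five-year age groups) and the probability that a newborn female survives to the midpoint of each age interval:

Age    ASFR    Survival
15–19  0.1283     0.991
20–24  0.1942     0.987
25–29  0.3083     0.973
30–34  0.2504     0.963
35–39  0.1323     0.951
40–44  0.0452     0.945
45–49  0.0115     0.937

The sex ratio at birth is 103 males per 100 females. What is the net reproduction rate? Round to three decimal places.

2.560

Proportion female at birth = 100 / (100 + 103) = 0.49261.
Survival-weighted fertility by age (5·fₓ·Sₓ):
  15–19: 5 × 0.1283 × 0.991 = 0.63573
  20–24: 5 × 0.1942 × 0.987 = 0.95838
  25–29: 5 × 0.3083 × 0.973 = 1.49988
  30–34: 5 × 0.2504 × 0.963 = 1.20568
  35–39: 5 × 0.1323 × 0.951 = 0.62909
  40–44: 5 × 0.0452 × 0.945 = 0.21357
  45–49: 5 × 0.0115 × 0.937 = 0.05388
Sum = 5.19621
NRR = 0.49261 × 5.19621 = 2.55971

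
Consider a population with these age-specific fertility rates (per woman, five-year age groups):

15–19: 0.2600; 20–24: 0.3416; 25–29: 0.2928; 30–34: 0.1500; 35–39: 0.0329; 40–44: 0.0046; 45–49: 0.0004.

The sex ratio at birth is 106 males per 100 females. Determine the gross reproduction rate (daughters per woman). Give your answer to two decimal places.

2.63

Proportion female at birth = 100 / (100 + 106) = 0.48544.
Sum of ASFRs = 0.2600 + 0.3416 + 0.2928 + 0.1500 + 0.0329 + 0.0046 + 0.0004 = 1.0823
TFR = 5 × 1.0823 = 5.4115
GRR = 0.48544 × 5.4115 = 2.62696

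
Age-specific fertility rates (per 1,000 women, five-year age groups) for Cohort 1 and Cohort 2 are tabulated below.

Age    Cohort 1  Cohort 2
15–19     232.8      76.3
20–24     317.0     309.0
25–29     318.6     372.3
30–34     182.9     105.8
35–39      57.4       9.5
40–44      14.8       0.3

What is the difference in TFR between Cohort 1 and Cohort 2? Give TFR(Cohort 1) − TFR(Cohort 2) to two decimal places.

Cohort 1:
  Sum of ASFRs = 232.8 + 317.0 + 318.6 + 182.9 + 57.4 + 14.8 = 1123.5
  TFR = 5 × 1123.5 / 1000 = 5.6175
Cohort 2:
  Sum of ASFRs = 76.3 + 309.0 + 372.3 + 105.8 + 9.5 + 0.3 = 873.2
  TFR = 5 × 873.2 / 1000 = 4.366
Difference = 5.6175 − 4.366 = 1.2515

1.25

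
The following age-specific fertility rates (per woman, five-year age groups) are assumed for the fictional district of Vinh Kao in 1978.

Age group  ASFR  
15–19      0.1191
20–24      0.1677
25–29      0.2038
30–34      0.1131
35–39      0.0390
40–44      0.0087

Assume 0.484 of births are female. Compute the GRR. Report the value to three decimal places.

Proportion female at birth = 0.484.
Sum of ASFRs = 0.1191 + 0.1677 + 0.2038 + 0.1131 + 0.0390 + 0.0087 = 0.6514
TFR = 5 × 0.6514 = 3.257
GRR = 0.484 × 3.257 = 1.57639

1.576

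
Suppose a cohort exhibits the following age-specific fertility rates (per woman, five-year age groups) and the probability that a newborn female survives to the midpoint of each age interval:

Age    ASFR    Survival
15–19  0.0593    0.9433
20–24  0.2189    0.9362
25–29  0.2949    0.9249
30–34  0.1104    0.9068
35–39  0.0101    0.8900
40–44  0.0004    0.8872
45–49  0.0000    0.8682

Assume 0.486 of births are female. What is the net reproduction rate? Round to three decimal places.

Proportion female at birth = 0.486.
Weighting each age-specific rate by interval width and survival:
  15–19: 5 × 0.0593 × 0.9433 = 0.27969
  20–24: 5 × 0.2189 × 0.9362 = 1.02467
  25–29: 5 × 0.2949 × 0.9249 = 1.36377
  30–34: 5 × 0.1104 × 0.9068 = 0.50055
  35–39: 5 × 0.0101 × 0.8900 = 0.04495
  40–44: 5 × 0.0004 × 0.8872 = 0.00177
  45–49: 5 × 0.0000 × 0.8682 = 0.00000
Sum = 3.21540
NRR = 0.486 × 3.21540 = 1.56268

1.563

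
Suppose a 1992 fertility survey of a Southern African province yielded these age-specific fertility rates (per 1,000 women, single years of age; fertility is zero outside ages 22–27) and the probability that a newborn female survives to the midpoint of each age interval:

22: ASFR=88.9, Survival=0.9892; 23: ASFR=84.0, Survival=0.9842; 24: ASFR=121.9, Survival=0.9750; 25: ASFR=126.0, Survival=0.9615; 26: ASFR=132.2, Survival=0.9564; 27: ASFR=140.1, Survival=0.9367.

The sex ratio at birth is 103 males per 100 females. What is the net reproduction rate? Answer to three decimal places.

Proportion female at birth = 100 / (100 + 103) = 0.49261.
Survival-weighted fertility by age (1·fₓ·Sₓ):
  22: 1 × 88.9/1000 × 0.9892 = 0.08794
  23: 1 × 84.0/1000 × 0.9842 = 0.08267
  24: 1 × 121.9/1000 × 0.9750 = 0.11885
  25: 1 × 126.0/1000 × 0.9615 = 0.12115
  26: 1 × 132.2/1000 × 0.9564 = 0.12644
  27: 1 × 140.1/1000 × 0.9367 = 0.13123
Sum = 0.66828
NRR = 0.49261 × 0.66828 = 0.32920
An NRR under 1 implies long-run decline under these rates.

0.329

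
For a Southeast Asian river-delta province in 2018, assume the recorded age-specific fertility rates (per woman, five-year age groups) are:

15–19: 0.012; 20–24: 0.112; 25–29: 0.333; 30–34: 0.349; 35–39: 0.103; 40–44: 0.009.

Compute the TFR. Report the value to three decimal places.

Sum of ASFRs = 0.012 + 0.112 + 0.333 + 0.349 + 0.103 + 0.009 = 0.918
TFR = 5 × 0.918 = 4.59

4.590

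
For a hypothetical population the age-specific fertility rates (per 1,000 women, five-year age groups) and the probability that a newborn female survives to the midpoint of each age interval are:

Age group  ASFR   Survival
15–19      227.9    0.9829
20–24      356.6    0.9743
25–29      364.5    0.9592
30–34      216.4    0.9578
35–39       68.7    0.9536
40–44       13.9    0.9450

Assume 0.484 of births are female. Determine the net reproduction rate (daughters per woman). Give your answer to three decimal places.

Proportion female at birth = 0.484.
Survival-weighted fertility by age (5·fₓ·Sₓ):
  15–19: 5 × 227.9/1000 × 0.9829 = 1.12001
  20–24: 5 × 356.6/1000 × 0.9743 = 1.73718
  25–29: 5 × 364.5/1000 × 0.9592 = 1.74814
  30–34: 5 × 216.4/1000 × 0.9578 = 1.03634
  35–39: 5 × 68.7/1000 × 0.9536 = 0.32756
  40–44: 5 × 13.9/1000 × 0.9450 = 0.06568
Sum = 6.03491
NRR = 0.484 × 6.03491 = 2.92090

2.921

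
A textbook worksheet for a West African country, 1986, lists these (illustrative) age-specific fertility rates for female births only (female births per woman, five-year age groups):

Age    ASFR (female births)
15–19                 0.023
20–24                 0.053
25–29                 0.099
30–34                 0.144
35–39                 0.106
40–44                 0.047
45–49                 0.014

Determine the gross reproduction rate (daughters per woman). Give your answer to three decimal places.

2.430

Sum of female ASFRs = 0.023 + 0.053 + 0.099 + 0.144 + 0.106 + 0.047 + 0.014 = 0.486
GRR = 5 × 0.486 = 2.43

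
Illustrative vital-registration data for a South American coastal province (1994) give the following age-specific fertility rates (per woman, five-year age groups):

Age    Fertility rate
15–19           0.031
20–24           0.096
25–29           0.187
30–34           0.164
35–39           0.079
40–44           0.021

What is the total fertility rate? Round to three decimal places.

2.890

Sum of ASFRs = 0.031 + 0.096 + 0.187 + 0.164 + 0.079 + 0.021 = 0.578
TFR = 5 × 0.578 = 2.89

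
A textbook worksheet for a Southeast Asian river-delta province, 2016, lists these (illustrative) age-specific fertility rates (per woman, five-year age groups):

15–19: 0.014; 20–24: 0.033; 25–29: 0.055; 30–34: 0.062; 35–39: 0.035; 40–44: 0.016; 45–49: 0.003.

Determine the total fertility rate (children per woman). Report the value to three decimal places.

1.090

Sum of ASFRs = 0.014 + 0.033 + 0.055 + 0.062 + 0.035 + 0.016 + 0.003 = 0.218
TFR = 5 × 0.218 = 1.09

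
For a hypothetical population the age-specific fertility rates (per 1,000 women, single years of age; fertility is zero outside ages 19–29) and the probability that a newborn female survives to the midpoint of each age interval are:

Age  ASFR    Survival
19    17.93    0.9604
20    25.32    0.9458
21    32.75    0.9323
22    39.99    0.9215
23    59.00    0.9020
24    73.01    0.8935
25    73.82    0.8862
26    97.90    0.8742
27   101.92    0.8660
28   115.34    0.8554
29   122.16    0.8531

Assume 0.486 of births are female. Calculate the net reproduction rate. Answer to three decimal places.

0.325

Proportion female at birth = 0.486.
Weighting each age-specific rate by interval width and survival:
  19: 1 × 17.93/1000 × 0.9604 = 0.01722
  20: 1 × 25.32/1000 × 0.9458 = 0.02395
  21: 1 × 32.75/1000 × 0.9323 = 0.03053
  22: 1 × 39.99/1000 × 0.9215 = 0.03685
  23: 1 × 59.00/1000 × 0.9020 = 0.05322
  24: 1 × 73.01/1000 × 0.8935 = 0.06523
  25: 1 × 73.82/1000 × 0.8862 = 0.06542
  26: 1 × 97.90/1000 × 0.8742 = 0.08558
  27: 1 × 101.92/1000 × 0.8660 = 0.08826
  28: 1 × 115.34/1000 × 0.8554 = 0.09866
  29: 1 × 122.16/1000 × 0.8531 = 0.10421
Sum = 0.66913
NRR = 0.486 × 0.66913 = 0.32520
NRR < 1, so the cohort does not fully replace itself.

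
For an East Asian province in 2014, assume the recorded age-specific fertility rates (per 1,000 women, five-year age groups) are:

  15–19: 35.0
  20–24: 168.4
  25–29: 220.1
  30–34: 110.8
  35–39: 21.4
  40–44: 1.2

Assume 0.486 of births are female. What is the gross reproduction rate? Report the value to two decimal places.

Proportion female at birth = 0.486.
Sum of ASFRs = 35.0 + 168.4 + 220.1 + 110.8 + 21.4 + 1.2 = 556.9
TFR = 5 × 556.9 / 1000 = 2.7845
GRR = 0.486 × 2.7845 = 1.35327

1.35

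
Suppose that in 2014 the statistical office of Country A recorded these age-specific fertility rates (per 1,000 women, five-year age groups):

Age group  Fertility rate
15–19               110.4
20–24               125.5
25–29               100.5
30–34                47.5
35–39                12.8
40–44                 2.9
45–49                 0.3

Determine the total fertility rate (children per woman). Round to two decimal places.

2.00

Sum of ASFRs = 110.4 + 125.5 + 100.5 + 47.5 + 12.8 + 2.9 + 0.3 = 399.9
TFR = 5 × 399.9 / 1000 = 1.9995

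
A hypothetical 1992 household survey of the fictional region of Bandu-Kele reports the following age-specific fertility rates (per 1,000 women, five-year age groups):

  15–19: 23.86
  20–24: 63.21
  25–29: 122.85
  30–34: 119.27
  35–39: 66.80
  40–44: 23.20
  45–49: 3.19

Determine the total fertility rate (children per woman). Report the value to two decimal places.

2.11

Sum of ASFRs = 23.86 + 63.21 + 122.85 + 119.27 + 66.80 + 23.20 + 3.19 = 422.38
TFR = 5 × 422.38 / 1000 = 2.1119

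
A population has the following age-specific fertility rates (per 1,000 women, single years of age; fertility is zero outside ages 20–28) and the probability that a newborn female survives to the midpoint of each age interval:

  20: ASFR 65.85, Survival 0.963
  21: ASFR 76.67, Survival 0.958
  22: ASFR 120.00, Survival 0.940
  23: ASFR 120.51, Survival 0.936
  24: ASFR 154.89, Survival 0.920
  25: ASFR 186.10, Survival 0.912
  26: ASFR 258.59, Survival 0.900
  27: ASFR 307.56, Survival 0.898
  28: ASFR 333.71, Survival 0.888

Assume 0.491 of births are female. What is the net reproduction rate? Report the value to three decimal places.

Proportion female at birth = 0.491.
Per-age-group product (1 × ASFR × survival probability):
  20: 1 × 65.85/1000 × 0.963 = 0.06341
  21: 1 × 76.67/1000 × 0.958 = 0.07345
  22: 1 × 120.00/1000 × 0.940 = 0.11280
  23: 1 × 120.51/1000 × 0.936 = 0.11280
  24: 1 × 154.89/1000 × 0.920 = 0.14250
  25: 1 × 186.10/1000 × 0.912 = 0.16972
  26: 1 × 258.59/1000 × 0.900 = 0.23273
  27: 1 × 307.56/1000 × 0.898 = 0.27619
  28: 1 × 333.71/1000 × 0.888 = 0.29633
Sum = 1.47993
NRR = 0.491 × 1.47993 = 0.72665

0.727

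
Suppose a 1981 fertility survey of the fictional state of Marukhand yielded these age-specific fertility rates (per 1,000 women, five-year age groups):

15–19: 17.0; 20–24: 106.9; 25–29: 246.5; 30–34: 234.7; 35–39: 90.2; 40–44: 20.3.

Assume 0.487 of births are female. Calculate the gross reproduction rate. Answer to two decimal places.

Proportion female at birth = 0.487.
Sum of ASFRs = 17.0 + 106.9 + 246.5 + 234.7 + 90.2 + 20.3 = 715.6
TFR = 5 × 715.6 / 1000 = 3.578
GRR = 0.487 × 3.578 = 1.74249

1.74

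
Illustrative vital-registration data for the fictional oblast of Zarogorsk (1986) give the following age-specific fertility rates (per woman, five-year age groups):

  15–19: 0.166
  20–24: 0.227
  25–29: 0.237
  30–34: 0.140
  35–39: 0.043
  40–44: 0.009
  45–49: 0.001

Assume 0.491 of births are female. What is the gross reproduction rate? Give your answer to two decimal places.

2.02

Proportion female at birth = 0.491.
Sum of ASFRs = 0.166 + 0.227 + 0.237 + 0.140 + 0.043 + 0.009 + 0.001 = 0.823
TFR = 5 × 0.823 = 4.115
GRR = 0.491 × 4.115 = 2.02047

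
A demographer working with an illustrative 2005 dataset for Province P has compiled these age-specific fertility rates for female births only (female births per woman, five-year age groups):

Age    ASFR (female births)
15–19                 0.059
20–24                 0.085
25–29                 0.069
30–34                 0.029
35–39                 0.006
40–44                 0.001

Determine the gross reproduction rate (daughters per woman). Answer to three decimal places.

1.245

Sum of female ASFRs = 0.059 + 0.085 + 0.069 + 0.029 + 0.006 + 0.001 = 0.249
GRR = 5 × 0.249 = 1.245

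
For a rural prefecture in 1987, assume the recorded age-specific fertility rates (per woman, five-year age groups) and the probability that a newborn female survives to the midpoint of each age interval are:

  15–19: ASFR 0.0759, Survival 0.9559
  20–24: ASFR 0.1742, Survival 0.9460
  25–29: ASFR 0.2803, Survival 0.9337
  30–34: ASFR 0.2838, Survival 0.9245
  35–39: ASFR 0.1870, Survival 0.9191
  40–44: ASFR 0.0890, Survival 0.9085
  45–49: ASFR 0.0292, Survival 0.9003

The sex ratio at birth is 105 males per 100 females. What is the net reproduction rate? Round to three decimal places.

2.538

Proportion female at birth = 100 / (100 + 105) = 0.48780.
Per-age-group product (5 × ASFR × survival probability):
  15–19: 5 × 0.0759 × 0.9559 = 0.36276
  20–24: 5 × 0.1742 × 0.9460 = 0.82397
  25–29: 5 × 0.2803 × 0.9337 = 1.30858
  30–34: 5 × 0.2838 × 0.9245 = 1.31187
  35–39: 5 × 0.1870 × 0.9191 = 0.85936
  40–44: 5 × 0.0890 × 0.9085 = 0.40428
  45–49: 5 × 0.0292 × 0.9003 = 0.13144
Sum = 5.20226
NRR = 0.48780 × 5.20226 = 2.53766
An NRR exceeding 1 indicates intrinsic growth under these rates.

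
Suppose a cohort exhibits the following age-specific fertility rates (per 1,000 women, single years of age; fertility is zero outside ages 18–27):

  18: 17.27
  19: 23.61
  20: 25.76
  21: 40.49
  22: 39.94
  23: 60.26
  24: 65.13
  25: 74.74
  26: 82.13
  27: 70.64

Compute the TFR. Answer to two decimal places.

0.50

Sum of ASFRs = 17.27 + 23.61 + 25.76 + 40.49 + 39.94 + 60.26 + 65.13 + 74.74 + 82.13 + 70.64 = 499.97
TFR = 499.97 / 1000 = 0.49997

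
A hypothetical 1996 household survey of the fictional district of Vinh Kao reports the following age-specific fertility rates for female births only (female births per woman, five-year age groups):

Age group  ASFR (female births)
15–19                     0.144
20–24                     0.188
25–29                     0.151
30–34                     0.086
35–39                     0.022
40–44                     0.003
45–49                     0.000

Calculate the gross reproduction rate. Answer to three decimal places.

2.970

Sum of female ASFRs = 0.144 + 0.188 + 0.151 + 0.086 + 0.022 + 0.003 + 0.000 = 0.594
GRR = 5 × 0.594 = 2.97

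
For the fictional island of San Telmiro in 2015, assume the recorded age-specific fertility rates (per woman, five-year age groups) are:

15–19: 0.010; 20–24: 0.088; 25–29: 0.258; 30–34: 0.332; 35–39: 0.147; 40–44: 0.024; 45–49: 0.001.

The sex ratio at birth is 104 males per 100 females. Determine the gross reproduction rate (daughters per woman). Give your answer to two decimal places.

2.11

Proportion female at birth = 100 / (100 + 104) = 0.49020.
Sum of ASFRs = 0.010 + 0.088 + 0.258 + 0.332 + 0.147 + 0.024 + 0.001 = 0.860
TFR = 5 × 0.860 = 4.3
GRR = 0.49020 × 4.3 = 2.10786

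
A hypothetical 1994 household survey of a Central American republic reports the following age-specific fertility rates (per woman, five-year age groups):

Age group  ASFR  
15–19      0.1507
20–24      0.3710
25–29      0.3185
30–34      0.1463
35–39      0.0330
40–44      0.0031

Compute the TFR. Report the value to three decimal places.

5.113

Sum of ASFRs = 0.1507 + 0.3710 + 0.3185 + 0.1463 + 0.0330 + 0.0031 = 1.0226
TFR = 5 × 1.0226 = 5.113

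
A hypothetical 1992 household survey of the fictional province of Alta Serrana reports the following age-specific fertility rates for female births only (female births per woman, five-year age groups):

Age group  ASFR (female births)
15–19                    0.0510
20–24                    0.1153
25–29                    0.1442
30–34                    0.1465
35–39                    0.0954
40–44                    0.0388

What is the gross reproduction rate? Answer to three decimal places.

Sum of female ASFRs = 0.0510 + 0.1153 + 0.1442 + 0.1465 + 0.0954 + 0.0388 = 0.5912
GRR = 5 × 0.5912 = 2.956

2.956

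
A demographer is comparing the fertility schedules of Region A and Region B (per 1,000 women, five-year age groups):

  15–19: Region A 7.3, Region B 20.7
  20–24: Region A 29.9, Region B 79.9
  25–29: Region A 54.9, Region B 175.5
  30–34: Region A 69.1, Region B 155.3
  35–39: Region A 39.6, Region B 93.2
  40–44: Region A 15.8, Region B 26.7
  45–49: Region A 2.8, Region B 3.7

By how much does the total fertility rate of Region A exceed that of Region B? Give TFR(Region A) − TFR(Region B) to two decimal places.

Region A:
  Sum of ASFRs = 7.3 + 29.9 + 54.9 + 69.1 + 39.6 + 15.8 + 2.8 = 219.4
  TFR = 5 × 219.4 / 1000 = 1.097
Region B:
  Sum of ASFRs = 20.7 + 79.9 + 175.5 + 155.3 + 93.2 + 26.7 + 3.7 = 555.0
  TFR = 5 × 555.0 / 1000 = 2.775
Difference = 1.097 − 2.775 = -1.678

-1.68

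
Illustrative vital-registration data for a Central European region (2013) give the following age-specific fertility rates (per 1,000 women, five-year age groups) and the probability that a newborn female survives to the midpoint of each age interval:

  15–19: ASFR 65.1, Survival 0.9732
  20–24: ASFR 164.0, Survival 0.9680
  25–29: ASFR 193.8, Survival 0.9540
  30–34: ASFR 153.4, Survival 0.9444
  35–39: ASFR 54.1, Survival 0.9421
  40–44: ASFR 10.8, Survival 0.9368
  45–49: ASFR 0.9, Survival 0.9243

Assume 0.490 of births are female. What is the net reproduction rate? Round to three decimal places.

Proportion female at birth = 0.490.
Per-age-group product (5 × ASFR × survival probability):
  15–19: 5 × 65.1/1000 × 0.9732 = 0.31678
  20–24: 5 × 164.0/1000 × 0.9680 = 0.79376
  25–29: 5 × 193.8/1000 × 0.9540 = 0.92443
  30–34: 5 × 153.4/1000 × 0.9444 = 0.72435
  35–39: 5 × 54.1/1000 × 0.9421 = 0.25484
  40–44: 5 × 10.8/1000 × 0.9368 = 0.05059
  45–49: 5 × 0.9/1000 × 0.9243 = 0.00416
Sum = 3.06891
NRR = 0.490 × 3.06891 = 1.50377

1.504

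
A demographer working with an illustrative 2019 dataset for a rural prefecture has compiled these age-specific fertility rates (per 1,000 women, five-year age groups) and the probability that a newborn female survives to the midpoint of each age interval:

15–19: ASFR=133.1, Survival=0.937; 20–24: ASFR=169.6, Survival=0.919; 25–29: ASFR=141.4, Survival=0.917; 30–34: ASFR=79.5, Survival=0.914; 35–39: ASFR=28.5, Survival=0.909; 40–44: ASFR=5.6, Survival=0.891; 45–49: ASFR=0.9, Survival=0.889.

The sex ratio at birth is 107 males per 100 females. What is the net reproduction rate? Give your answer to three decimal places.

1.243

Proportion female at birth = 100 / (100 + 107) = 0.48309.
Weighting each age-specific rate by interval width and survival:
  15–19: 5 × 133.1/1000 × 0.937 = 0.62357
  20–24: 5 × 169.6/1000 × 0.919 = 0.77931
  25–29: 5 × 141.4/1000 × 0.917 = 0.64832
  30–34: 5 × 79.5/1000 × 0.914 = 0.36332
  35–39: 5 × 28.5/1000 × 0.909 = 0.12953
  40–44: 5 × 5.6/1000 × 0.891 = 0.02495
  45–49: 5 × 0.9/1000 × 0.889 = 0.00400
Sum = 2.57300
NRR = 0.48309 × 2.57300 = 1.24299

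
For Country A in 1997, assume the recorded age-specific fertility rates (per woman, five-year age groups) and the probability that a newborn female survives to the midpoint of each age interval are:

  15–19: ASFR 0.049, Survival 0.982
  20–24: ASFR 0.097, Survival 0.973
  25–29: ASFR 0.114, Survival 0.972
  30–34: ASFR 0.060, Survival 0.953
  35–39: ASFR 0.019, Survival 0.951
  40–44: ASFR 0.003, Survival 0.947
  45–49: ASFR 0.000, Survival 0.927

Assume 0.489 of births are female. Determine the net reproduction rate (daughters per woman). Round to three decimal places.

Proportion female at birth = 0.489.
Each age group contributes 5 × ASFR × survival:
  15–19: 5 × 0.049 × 0.982 = 0.24059
  20–24: 5 × 0.097 × 0.973 = 0.47191
  25–29: 5 × 0.114 × 0.972 = 0.55404
  30–34: 5 × 0.060 × 0.953 = 0.28590
  35–39: 5 × 0.019 × 0.951 = 0.09035
  40–44: 5 × 0.003 × 0.947 = 0.01421
  45–49: 5 × 0.000 × 0.927 = 0.00000
Sum = 1.65700
NRR = 0.489 × 1.65700 = 0.81027

0.810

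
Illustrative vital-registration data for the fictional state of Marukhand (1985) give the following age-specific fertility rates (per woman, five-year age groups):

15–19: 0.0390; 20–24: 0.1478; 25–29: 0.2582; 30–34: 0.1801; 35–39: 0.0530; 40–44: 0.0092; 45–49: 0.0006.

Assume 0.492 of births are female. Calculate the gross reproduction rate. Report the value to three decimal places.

Proportion female at birth = 0.492.
Sum of ASFRs = 0.0390 + 0.1478 + 0.2582 + 0.1801 + 0.0530 + 0.0092 + 0.0006 = 0.6879
TFR = 5 × 0.6879 = 3.4395
GRR = 0.492 × 3.4395 = 1.69223

1.692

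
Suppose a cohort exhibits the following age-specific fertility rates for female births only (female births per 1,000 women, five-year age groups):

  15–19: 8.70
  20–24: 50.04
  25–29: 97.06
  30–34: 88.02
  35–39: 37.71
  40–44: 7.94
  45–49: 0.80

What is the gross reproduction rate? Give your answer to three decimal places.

1.451

Sum of female ASFRs = 8.70 + 50.04 + 97.06 + 88.02 + 37.71 + 7.94 + 0.80 = 290.27
GRR = 5 × 290.27 / 1000 = 1.45135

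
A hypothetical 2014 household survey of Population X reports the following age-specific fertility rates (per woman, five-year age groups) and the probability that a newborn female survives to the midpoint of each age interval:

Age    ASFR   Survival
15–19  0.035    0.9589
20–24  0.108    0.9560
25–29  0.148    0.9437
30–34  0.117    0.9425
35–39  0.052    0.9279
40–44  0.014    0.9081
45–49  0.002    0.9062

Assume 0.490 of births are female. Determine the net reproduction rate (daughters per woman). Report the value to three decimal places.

1.101

Proportion female at birth = 0.490.
Per-age-group product (5 × ASFR × survival probability):
  15–19: 5 × 0.035 × 0.9589 = 0.16781
  20–24: 5 × 0.108 × 0.9560 = 0.51624
  25–29: 5 × 0.148 × 0.9437 = 0.69834
  30–34: 5 × 0.117 × 0.9425 = 0.55136
  35–39: 5 × 0.052 × 0.9279 = 0.24125
  40–44: 5 × 0.014 × 0.9081 = 0.06357
  45–49: 5 × 0.002 × 0.9062 = 0.00906
Sum = 2.24763
NRR = 0.490 × 2.24763 = 1.10134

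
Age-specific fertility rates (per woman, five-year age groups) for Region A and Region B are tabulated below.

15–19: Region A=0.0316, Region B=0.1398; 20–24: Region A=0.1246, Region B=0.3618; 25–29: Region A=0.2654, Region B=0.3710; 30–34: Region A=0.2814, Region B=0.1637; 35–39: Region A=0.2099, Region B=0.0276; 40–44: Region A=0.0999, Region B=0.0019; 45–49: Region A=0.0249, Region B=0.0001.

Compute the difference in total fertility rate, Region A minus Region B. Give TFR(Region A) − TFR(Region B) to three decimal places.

-0.141

Region A:
  Sum of ASFRs = 0.0316 + 0.1246 + 0.2654 + 0.2814 + 0.2099 + 0.0999 + 0.0249 = 1.0377
  TFR = 5 × 1.0377 = 5.1885
Region B:
  Sum of ASFRs = 0.1398 + 0.3618 + 0.3710 + 0.1637 + 0.0276 + 0.0019 + 0.0001 = 1.0659
  TFR = 5 × 1.0659 = 5.3295
Difference = 5.1885 − 5.3295 = -0.141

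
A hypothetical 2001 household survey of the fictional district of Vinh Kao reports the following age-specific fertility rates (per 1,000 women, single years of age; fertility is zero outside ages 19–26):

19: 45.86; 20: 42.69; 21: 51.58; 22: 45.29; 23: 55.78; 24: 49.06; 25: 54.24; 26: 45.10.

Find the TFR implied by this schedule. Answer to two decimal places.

0.39

Sum of ASFRs = 45.86 + 42.69 + 51.58 + 45.29 + 55.78 + 49.06 + 54.24 + 45.10 = 389.60
TFR = 389.60 / 1000 = 0.3896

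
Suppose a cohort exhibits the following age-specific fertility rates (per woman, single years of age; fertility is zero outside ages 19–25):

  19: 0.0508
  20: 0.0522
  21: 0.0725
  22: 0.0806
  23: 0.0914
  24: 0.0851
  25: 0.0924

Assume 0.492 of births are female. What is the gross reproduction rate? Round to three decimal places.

0.258

Proportion female at birth = 0.492.
Sum of ASFRs = 0.0508 + 0.0522 + 0.0725 + 0.0806 + 0.0914 + 0.0851 + 0.0924 = 0.5250
TFR = 0.525
GRR = 0.492 × 0.525 = 0.25830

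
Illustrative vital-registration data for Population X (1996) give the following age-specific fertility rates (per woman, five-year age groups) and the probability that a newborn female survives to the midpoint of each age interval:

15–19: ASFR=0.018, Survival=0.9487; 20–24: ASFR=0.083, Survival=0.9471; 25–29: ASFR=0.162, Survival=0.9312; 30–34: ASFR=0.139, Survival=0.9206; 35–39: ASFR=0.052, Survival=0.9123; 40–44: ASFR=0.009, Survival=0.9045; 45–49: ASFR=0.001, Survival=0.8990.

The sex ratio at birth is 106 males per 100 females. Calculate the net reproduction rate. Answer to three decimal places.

Proportion female at birth = 100 / (100 + 106) = 0.48544.
Per-age-group product (5 × ASFR × survival probability):
  15–19: 5 × 0.018 × 0.9487 = 0.08538
  20–24: 5 × 0.083 × 0.9471 = 0.39305
  25–29: 5 × 0.162 × 0.9312 = 0.75427
  30–34: 5 × 0.139 × 0.9206 = 0.63982
  35–39: 5 × 0.052 × 0.9123 = 0.23720
  40–44: 5 × 0.009 × 0.9045 = 0.04070
  45–49: 5 × 0.001 × 0.8990 = 0.00450
Sum = 2.15492
NRR = 0.48544 × 2.15492 = 1.04608

1.046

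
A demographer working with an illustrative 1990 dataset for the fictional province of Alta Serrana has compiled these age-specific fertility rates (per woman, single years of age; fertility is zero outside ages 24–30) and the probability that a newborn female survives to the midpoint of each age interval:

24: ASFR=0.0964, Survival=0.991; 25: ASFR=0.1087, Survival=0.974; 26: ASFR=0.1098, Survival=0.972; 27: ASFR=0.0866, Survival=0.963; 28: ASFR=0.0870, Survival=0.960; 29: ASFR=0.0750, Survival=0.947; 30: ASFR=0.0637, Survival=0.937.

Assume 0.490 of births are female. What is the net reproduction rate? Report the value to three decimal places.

0.297

Proportion female at birth = 0.490.
Survival-weighted fertility by age (1·fₓ·Sₓ):
  24: 1 × 0.0964 × 0.991 = 0.09553
  25: 1 × 0.1087 × 0.974 = 0.10587
  26: 1 × 0.1098 × 0.972 = 0.10673
  27: 1 × 0.0866 × 0.963 = 0.08340
  28: 1 × 0.0870 × 0.960 = 0.08352
  29: 1 × 0.0750 × 0.947 = 0.07103
  30: 1 × 0.0637 × 0.937 = 0.05969
Sum = 0.60577
NRR = 0.490 × 0.60577 = 0.29683
With NRR below 1 the population is below replacement fertility.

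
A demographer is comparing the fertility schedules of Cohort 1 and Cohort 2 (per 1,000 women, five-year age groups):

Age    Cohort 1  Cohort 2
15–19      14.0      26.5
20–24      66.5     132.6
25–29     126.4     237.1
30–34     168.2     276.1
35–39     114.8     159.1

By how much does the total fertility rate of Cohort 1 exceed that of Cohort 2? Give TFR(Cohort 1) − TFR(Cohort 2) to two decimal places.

Cohort 1:
  Sum of ASFRs = 14.0 + 66.5 + 126.4 + 168.2 + 114.8 = 489.9
  TFR = 5 × 489.9 / 1000 = 2.4495
Cohort 2:
  Sum of ASFRs = 26.5 + 132.6 + 237.1 + 276.1 + 159.1 = 831.4
  TFR = 5 × 831.4 / 1000 = 4.157
Difference = 2.4495 − 4.157 = -1.7075

-1.71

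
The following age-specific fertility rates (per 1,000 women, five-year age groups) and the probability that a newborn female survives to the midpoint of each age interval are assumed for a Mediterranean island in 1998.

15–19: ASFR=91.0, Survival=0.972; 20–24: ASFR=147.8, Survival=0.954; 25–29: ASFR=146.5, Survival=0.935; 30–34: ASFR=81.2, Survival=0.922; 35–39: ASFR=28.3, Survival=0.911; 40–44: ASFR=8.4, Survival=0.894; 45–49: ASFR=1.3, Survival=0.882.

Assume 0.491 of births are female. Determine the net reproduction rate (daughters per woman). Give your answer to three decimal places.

1.168

Proportion female at birth = 0.491.
Each age group contributes 5 × ASFR × survival:
  15–19: 5 × 91.0/1000 × 0.972 = 0.44226
  20–24: 5 × 147.8/1000 × 0.954 = 0.70501
  25–29: 5 × 146.5/1000 × 0.935 = 0.68489
  30–34: 5 × 81.2/1000 × 0.922 = 0.37433
  35–39: 5 × 28.3/1000 × 0.911 = 0.12891
  40–44: 5 × 8.4/1000 × 0.894 = 0.03755
  45–49: 5 × 1.3/1000 × 0.882 = 0.00573
Sum = 2.37868
NRR = 0.491 × 2.37868 = 1.16793
NRR > 1, so each generation more than replaces itself.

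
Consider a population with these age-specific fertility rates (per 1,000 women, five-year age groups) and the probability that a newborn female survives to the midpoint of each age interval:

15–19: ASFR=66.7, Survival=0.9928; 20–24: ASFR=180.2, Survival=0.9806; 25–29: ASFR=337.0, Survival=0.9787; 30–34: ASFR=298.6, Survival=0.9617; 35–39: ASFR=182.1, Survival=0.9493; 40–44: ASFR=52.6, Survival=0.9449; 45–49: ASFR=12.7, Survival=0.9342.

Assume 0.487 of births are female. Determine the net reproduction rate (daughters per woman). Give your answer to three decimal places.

Proportion female at birth = 0.487.
Survival-weighted fertility by age (5·fₓ·Sₓ):
  15–19: 5 × 66.7/1000 × 0.9928 = 0.33110
  20–24: 5 × 180.2/1000 × 0.9806 = 0.88352
  25–29: 5 × 337.0/1000 × 0.9787 = 1.64911
  30–34: 5 × 298.6/1000 × 0.9617 = 1.43582
  35–39: 5 × 182.1/1000 × 0.9493 = 0.86434
  40–44: 5 × 52.6/1000 × 0.9449 = 0.24851
  45–49: 5 × 12.7/1000 × 0.9342 = 0.05932
Sum = 5.47172
NRR = 0.487 × 5.47172 = 2.66473

2.665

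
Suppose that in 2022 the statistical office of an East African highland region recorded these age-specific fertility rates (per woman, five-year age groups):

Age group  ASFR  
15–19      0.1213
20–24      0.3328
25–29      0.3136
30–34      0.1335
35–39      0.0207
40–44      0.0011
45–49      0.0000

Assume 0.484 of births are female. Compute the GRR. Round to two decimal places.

2.23

Proportion female at birth = 0.484.
Sum of ASFRs = 0.1213 + 0.3328 + 0.3136 + 0.1335 + 0.0207 + 0.0011 + 0.0000 = 0.9230
TFR = 5 × 0.9230 = 4.615
GRR = 0.484 × 4.615 = 2.23366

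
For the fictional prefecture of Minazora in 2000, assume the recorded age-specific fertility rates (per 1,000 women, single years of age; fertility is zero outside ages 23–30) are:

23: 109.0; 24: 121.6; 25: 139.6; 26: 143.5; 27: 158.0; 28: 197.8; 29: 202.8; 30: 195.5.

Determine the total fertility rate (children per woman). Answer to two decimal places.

Sum of ASFRs = 109.0 + 121.6 + 139.6 + 143.5 + 158.0 + 197.8 + 202.8 + 195.5 = 1267.8
TFR = 1267.8 / 1000 = 1.2678

1.27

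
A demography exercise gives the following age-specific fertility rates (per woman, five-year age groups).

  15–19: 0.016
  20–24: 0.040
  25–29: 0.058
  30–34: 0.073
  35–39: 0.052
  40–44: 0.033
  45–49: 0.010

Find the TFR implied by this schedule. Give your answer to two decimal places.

1.41

Sum of ASFRs = 0.016 + 0.040 + 0.058 + 0.073 + 0.052 + 0.033 + 0.010 = 0.282
TFR = 5 × 0.282 = 1.41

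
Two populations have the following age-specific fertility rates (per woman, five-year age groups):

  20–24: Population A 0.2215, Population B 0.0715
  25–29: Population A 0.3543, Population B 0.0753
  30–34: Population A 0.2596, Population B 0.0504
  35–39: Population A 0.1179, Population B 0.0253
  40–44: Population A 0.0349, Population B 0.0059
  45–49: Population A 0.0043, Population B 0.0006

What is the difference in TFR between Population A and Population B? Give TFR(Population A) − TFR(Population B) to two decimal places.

3.82

Population A:
  Sum of ASFRs = 0.2215 + 0.3543 + 0.2596 + 0.1179 + 0.0349 + 0.0043 = 0.9925
  TFR = 5 × 0.9925 = 4.9625
Population B:
  Sum of ASFRs = 0.0715 + 0.0753 + 0.0504 + 0.0253 + 0.0059 + 0.0006 = 0.2290
  TFR = 5 × 0.2290 = 1.145
Difference = 4.9625 − 1.145 = 3.8175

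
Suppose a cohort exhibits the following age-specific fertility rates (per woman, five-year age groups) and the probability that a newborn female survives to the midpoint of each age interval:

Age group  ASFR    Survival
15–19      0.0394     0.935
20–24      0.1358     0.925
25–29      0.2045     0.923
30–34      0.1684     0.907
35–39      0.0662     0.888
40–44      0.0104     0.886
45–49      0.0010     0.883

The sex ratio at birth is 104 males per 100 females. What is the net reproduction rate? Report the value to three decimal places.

1.404

Proportion female at birth = 100 / (100 + 104) = 0.49020.
Weighting each age-specific rate by interval width and survival:
  15–19: 5 × 0.0394 × 0.935 = 0.18420
  20–24: 5 × 0.1358 × 0.925 = 0.62808
  25–29: 5 × 0.2045 × 0.923 = 0.94377
  30–34: 5 × 0.1684 × 0.907 = 0.76369
  35–39: 5 × 0.0662 × 0.888 = 0.29393
  40–44: 5 × 0.0104 × 0.886 = 0.04607
  45–49: 5 × 0.0010 × 0.883 = 0.00442
Sum = 2.86416
NRR = 0.49020 × 2.86416 = 1.40401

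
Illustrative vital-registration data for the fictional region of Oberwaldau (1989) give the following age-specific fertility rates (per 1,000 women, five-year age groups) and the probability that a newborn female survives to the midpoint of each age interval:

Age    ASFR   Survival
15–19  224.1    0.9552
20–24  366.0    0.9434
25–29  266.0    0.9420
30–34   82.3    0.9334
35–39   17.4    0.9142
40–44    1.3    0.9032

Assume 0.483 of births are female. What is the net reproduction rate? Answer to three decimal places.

2.183

Proportion female at birth = 0.483.
Per-age-group product (5 × ASFR × survival probability):
  15–19: 5 × 224.1/1000 × 0.9552 = 1.07030
  20–24: 5 × 366.0/1000 × 0.9434 = 1.72642
  25–29: 5 × 266.0/1000 × 0.9420 = 1.25286
  30–34: 5 × 82.3/1000 × 0.9334 = 0.38409
  35–39: 5 × 17.4/1000 × 0.9142 = 0.07954
  40–44: 5 × 1.3/1000 × 0.9032 = 0.00587
Sum = 4.51908
NRR = 0.483 × 4.51908 = 2.18272
NRR > 1, so each generation more than replaces itself.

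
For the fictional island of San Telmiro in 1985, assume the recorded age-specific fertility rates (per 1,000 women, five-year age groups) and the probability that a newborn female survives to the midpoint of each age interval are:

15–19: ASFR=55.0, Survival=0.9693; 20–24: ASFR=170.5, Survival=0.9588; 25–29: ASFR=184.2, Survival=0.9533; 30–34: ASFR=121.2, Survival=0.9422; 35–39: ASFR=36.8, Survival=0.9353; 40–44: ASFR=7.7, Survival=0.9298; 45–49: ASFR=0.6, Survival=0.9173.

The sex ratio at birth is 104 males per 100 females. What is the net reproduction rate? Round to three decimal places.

1.345

Proportion female at birth = 100 / (100 + 104) = 0.49020.
Survival-weighted fertility by age (5·fₓ·Sₓ):
  15–19: 5 × 55.0/1000 × 0.9693 = 0.26656
  20–24: 5 × 170.5/1000 × 0.9588 = 0.81738
  25–29: 5 × 184.2/1000 × 0.9533 = 0.87799
  30–34: 5 × 121.2/1000 × 0.9422 = 0.57097
  35–39: 5 × 36.8/1000 × 0.9353 = 0.17210
  40–44: 5 × 7.7/1000 × 0.9298 = 0.03580
  45–49: 5 × 0.6/1000 × 0.9173 = 0.00275
Sum = 2.74355
NRR = 0.49020 × 2.74355 = 1.34489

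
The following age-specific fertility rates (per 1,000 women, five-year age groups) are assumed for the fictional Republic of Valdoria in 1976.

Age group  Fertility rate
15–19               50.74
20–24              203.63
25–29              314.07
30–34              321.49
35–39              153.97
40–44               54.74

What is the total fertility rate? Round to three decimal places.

Sum of ASFRs = 50.74 + 203.63 + 314.07 + 321.49 + 153.97 + 54.74 = 1098.64
TFR = 5 × 1098.64 / 1000 = 5.4932

5.493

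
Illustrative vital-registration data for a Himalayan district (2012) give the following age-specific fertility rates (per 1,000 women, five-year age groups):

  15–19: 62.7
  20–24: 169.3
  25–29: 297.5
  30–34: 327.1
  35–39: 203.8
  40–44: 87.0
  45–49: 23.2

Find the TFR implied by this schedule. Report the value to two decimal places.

Sum of ASFRs = 62.7 + 169.3 + 297.5 + 327.1 + 203.8 + 87.0 + 23.2 = 1170.6
TFR = 5 × 1170.6 / 1000 = 5.853

5.85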